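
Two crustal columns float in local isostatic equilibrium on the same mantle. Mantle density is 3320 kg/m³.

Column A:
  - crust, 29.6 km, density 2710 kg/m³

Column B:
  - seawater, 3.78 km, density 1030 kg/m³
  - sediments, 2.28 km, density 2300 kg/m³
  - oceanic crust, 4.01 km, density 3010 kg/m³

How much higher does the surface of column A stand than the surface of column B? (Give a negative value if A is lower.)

For any compensation level in the mantle, the mantle terms cancel and isostasy reduces to e = (Σt_A − Σt_B) − (Σ(ρt)_A − Σ(ρt)_B) / ρ_m.
Σt_A = 29.6 km; Σt_B = 10.07 km; Σ(ρt)_A = 80216; Σ(ρt)_B = 21207.5 (in km·kg/m³).
e = (29.6 − 10.07) − (80216 − 21207.5) / 3320 = 1.76 km.

1.76 km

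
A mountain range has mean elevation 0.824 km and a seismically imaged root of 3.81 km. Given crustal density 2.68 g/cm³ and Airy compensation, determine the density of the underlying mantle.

Airy balance: ρ_c h = (ρ_m − ρ_c) r → ρ_m = ρ_c (1 + h/r).
ρ_m = 2.68 × (1 + 0.824 km/3.81 km) = 3.26 g/cm³.

3.26 g/cm³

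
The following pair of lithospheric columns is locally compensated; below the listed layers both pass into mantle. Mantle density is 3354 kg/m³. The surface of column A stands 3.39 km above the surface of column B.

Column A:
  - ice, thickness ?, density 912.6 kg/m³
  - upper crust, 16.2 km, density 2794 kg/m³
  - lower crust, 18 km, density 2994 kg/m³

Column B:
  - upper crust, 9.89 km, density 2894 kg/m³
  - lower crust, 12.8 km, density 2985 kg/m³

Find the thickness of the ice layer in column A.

Take the compensation level at the base of the deeper column (depth z_c below the surface of column A) and equate Σ ρ_i t_i down to z_c; mantle fills any gap and the z_c terms cancel.
Column A: x×912.6 + 16.2×2794 + 18×2994 + (z_c − 34.2 − x)×3354
Column B: 3.39×0 + 9.89×2894 + 12.8×2985 + (z_c − 3.39 − 22.69)×3354
The z_c×3354 term appears on both sides and cancels. Collect the known terms of each column as K = Σ(ρt)_known − 3354 × (depth of known layers): K_A = 99154.8 − 3354×34.2 = −15552; K_B = 66829.66 − 3354×(3.39 + 22.69) = −20642.66.
Balance: K_A − x×(3354 − 912.6) = K_B, so x = (K_A − K_B)/(3354 − 912.6) = 5090.66/2441.4 = 2.09 km.

2.09 km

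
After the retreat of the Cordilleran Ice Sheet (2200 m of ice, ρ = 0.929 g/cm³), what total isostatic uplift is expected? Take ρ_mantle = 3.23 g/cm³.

633 m

Removing the load lets mantle flow back in; uplift u satisfies ρ_ice t = ρ_m u.
u = t ρ_ice/ρ_m = 2200 m × 0.929/3.23 = 633 m.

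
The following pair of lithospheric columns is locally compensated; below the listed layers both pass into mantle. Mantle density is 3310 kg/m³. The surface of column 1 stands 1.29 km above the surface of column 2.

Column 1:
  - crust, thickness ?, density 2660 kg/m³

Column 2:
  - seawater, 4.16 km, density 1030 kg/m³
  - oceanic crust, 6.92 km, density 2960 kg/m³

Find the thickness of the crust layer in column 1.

24.9 km

Take the compensation level at the base of the deeper column (depth z_c below the surface of column 1) and equate Σ ρ_i t_i down to z_c; mantle fills any gap and the z_c terms cancel.
Column 1: x×2660 + (z_c − 0 − x)×3310
Column 2: 1.29×0 + 4.16×1030 + 6.92×2960 + (z_c − 1.29 − 11.08)×3310
The z_c×3310 term appears on both sides and cancels. Collect the known terms of each column as K = Σ(ρt)_known − 3310 × (depth of known layers): K_1 = 0 − 3310×0 = 0; K_2 = 24768 − 3310×(1.29 + 11.08) = −16176.7.
Balance: K_1 − x×(3310 − 2660) = K_2, so x = (K_1 − K_2)/(3310 − 2660) = 16176.7/650 = 24.9 km.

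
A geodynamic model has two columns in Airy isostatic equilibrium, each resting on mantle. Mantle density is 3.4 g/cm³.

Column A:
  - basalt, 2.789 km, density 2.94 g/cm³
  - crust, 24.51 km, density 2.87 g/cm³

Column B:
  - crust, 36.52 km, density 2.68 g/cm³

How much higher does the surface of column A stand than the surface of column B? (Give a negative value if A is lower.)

For any compensation level in the mantle, the mantle terms cancel and isostasy reduces to e = (Σt_A − Σt_B) − (Σ(ρt)_A − Σ(ρt)_B) / ρ_m.
Σt_A = 27.299 km; Σt_B = 36.52 km; Σ(ρt)_A = 78.54336; Σ(ρt)_B = 97.8736 (in km·g/cm³).
e = (27.299 − 36.52) − (78.54336 − 97.8736) / 3.4 = −3.54 km.

−3.54 km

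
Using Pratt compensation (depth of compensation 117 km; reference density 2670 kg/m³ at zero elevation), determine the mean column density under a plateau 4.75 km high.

Pratt balance: ρ_ref D = ρ (D + h).
ρ = ρ_ref D/(D + h) = 2670 × 117 km/(117 km + 4.75 km) = 2570 kg/m³.

2570 kg/m³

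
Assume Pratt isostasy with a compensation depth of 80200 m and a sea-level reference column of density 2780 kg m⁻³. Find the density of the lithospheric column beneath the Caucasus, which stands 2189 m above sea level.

Pratt balance: ρ_ref D = ρ (D + h).
ρ = ρ_ref D/(D + h) = 2780 × 80200 m/(80200 m + 2189 m) = 2710 kg m⁻³.

2710 kg m⁻³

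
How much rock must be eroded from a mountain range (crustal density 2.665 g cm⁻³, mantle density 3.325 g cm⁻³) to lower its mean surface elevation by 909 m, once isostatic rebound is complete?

4580 m

Net drop Δ = e − u = e − e ρ_c/ρ_m = e (ρ_m − ρ_c)/ρ_m.
e = Δ ρ_m/(ρ_m − ρ_c) = 909 m × 3.325/0.66 = 4580 m.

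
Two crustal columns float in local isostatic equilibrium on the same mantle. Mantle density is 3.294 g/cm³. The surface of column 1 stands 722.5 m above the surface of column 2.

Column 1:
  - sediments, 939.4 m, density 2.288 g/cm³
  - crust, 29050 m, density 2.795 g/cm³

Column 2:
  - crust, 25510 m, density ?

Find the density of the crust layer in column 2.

2.78 g/cm³

Take the compensation level at the base of the deeper column (depth z_c below the surface of column 1) and equate Σ ρ_i t_i down to z_c; mantle fills any gap and the z_c terms cancel.
Column 1: 939.4×2.288 + 29050×2.795 + (z_c − 29989.4)×3.294
Column 2: 722.5×0 + 25510×ρ + (z_c − 722.5 − 25510)×3.294
The z_c×3.294 term appears on both sides and cancels. Collect the known terms of each column as K = Σ(ρt)_known − 3.294 × (depth of known layers): K_1 = 83344.0972 − 3.294×29989.4 = −15440.9864; K_2 = 0 − 3.294×(722.5 + 25510) = −86409.855.
Balance: K_1 = K_2 + 25510×ρ, so ρ = (K_1 − K_2)/25510 = 70968.9/25510 = 2.78 g/cm³.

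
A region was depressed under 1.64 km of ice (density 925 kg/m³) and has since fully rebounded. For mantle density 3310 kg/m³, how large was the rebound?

0.458 km

Removing the load lets mantle flow back in; uplift u satisfies ρ_ice t = ρ_m u.
u = t ρ_ice/ρ_m = 1.64 km × 925/3310 = 0.458 km.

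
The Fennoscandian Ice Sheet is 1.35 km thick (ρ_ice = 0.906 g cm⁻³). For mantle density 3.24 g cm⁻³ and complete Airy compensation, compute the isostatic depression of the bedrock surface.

0.378 km

By Archimedes' principle applied to the lithosphere: the ice load ρ_ice t is balanced by mantle displaced below, ρ_m s.
s = t ρ_ice / ρ_m = 1.35 km × 0.906/3.24 = 0.378 km.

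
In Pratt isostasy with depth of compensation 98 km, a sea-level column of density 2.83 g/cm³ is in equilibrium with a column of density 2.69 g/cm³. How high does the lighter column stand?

5.1 km

ρ_ref D = ρ (D + h) → h = D (ρ_ref − ρ)/ρ.
h = 98 km × (2.83 − 2.69)/2.69 = 5.1 km.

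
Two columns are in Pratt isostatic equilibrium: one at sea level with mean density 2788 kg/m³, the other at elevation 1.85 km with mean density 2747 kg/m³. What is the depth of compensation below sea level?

124 km

ρ_ref D = ρ (D + h) → D (ρ_ref − ρ) = ρ h.
D = ρ h/(ρ_ref − ρ) = 2747 × 1.85 km/(2788 − 2747) = 124 km.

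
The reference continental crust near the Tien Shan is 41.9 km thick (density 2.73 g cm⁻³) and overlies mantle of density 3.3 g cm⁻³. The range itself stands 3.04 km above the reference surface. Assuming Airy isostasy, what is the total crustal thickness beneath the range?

Root depth r = h ρ_c / (ρ_m − ρ_c) = 3.04 km × 2.73 / 0.57 = 14.56 km.
Total thickness = T + h + r = 41.9 km + 3.04 km + 14.56 km = 59.5 km.

59.5 km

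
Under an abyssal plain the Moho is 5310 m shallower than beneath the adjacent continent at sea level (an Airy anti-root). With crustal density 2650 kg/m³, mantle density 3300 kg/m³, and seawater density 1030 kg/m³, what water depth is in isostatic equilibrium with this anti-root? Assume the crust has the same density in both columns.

2130 m

Replacing a thickness d of crust by seawater at the top must be balanced by replacing crust with mantle at the base: d (ρ_c − ρ_w) = a (ρ_m − ρ_c).
d = a (ρ_m − ρ_c)/(ρ_c − ρ_w) = 5310 m × 650/1620 = 2130 m.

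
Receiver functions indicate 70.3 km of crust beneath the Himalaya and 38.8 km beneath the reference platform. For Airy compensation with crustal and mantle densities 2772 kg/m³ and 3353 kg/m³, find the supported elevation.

5.46 km

Excess crust Δ = 70.3 km − 38.8 km = 31.5 km, split between elevation h and root r with h + r = Δ.
Airy balance ρ_c h = (ρ_m − ρ_c) r gives r = h ρ_c/(ρ_m − ρ_c), so h (1 + ρ_c/(ρ_m − ρ_c)) = Δ, i.e. h = Δ (ρ_m − ρ_c)/ρ_m.
h = 31.5 km × 581/3353 = 5.46 km.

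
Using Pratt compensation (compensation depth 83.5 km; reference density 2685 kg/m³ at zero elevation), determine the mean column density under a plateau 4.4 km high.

2550 kg/m³

Pratt balance: ρ_ref D = ρ (D + h).
ρ = ρ_ref D/(D + h) = 2685 × 83.5 km/(83.5 km + 4.4 km) = 2550 kg/m³.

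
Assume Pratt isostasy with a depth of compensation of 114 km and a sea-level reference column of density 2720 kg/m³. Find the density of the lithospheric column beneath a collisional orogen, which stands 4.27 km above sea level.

2620 kg/m³

Pratt balance: ρ_ref D = ρ (D + h).
ρ = ρ_ref D/(D + h) = 2720 × 114 km/(114 km + 4.27 km) = 2620 kg/m³.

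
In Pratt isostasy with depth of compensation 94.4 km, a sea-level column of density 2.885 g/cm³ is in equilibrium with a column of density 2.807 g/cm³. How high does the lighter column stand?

ρ_ref D = ρ (D + h) → h = D (ρ_ref − ρ)/ρ.
h = 94.4 km × (2.885 − 2.807)/2.807 = 2.62 km.

2.62 km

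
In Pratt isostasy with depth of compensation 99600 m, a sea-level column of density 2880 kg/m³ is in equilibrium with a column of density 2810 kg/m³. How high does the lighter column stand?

ρ_ref D = ρ (D + h) → h = D (ρ_ref − ρ)/ρ.
h = 99600 m × (2880 − 2810)/2810 = 2480 m.

2480 m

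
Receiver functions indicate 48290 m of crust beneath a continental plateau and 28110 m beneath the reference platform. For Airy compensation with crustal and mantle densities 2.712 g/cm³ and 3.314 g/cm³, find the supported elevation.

Excess crust Δ = 48290 m − 28110 m = 20180 m, split between elevation h and root r with h + r = Δ.
Airy balance ρ_c h = (ρ_m − ρ_c) r gives r = h ρ_c/(ρ_m − ρ_c), so h (1 + ρ_c/(ρ_m − ρ_c)) = Δ, i.e. h = Δ (ρ_m − ρ_c)/ρ_m.
h = 20180 m × 0.602/3.314 = 3670 m.

3670 m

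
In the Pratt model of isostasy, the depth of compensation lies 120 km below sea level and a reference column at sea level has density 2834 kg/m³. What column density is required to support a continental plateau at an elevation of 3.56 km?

2750 kg/m³

Pratt balance: ρ_ref D = ρ (D + h).
ρ = ρ_ref D/(D + h) = 2834 × 120 km/(120 km + 3.56 km) = 2750 kg/m³.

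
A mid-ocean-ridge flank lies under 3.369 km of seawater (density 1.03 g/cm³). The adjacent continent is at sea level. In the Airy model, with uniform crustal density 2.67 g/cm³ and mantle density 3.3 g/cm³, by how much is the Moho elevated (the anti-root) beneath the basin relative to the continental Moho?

By Archimedes' principle applied to the lithosphere: replacing crust with seawater at the top is compensated by replacing crust with mantle at the base: d (ρ_c − ρ_w) = a (ρ_m − ρ_c).
a = d (ρ_c − ρ_w)/(ρ_m − ρ_c) = 3.369 km × 1.64/0.63 = 8.77 km.

8.77 km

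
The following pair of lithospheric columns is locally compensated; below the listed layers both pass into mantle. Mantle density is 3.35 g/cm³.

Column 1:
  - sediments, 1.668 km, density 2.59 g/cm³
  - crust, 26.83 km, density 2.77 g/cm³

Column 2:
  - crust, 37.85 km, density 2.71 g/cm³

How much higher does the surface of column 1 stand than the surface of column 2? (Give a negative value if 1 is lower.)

For any compensation level in the mantle, the mantle terms cancel and isostasy reduces to e = (Σt_1 − Σt_2) − (Σ(ρt)_1 − Σ(ρt)_2) / ρ_m.
Σt_1 = 28.498 km; Σt_2 = 37.85 km; Σ(ρt)_1 = 78.63922; Σ(ρt)_2 = 102.5735 (in km·g/cm³).
e = (28.498 − 37.85) − (78.63922 − 102.5735) / 3.35 = −2.21 km.

−2.21 km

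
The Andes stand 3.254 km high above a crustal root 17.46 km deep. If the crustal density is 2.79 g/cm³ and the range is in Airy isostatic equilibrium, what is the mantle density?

Airy balance: ρ_c h = (ρ_m − ρ_c) r → ρ_m = ρ_c (1 + h/r).
ρ_m = 2.79 × (1 + 3.254 km/17.46 km) = 3.31 g/cm³.

3.31 g/cm³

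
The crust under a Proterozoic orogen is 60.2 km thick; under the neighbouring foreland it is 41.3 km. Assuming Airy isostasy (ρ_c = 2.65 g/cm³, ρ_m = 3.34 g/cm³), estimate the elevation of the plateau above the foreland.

Excess crust Δ = 60.2 km − 41.3 km = 18.9 km, split between elevation h and root r with h + r = Δ.
Airy balance ρ_c h = (ρ_m − ρ_c) r gives r = h ρ_c/(ρ_m − ρ_c), so h (1 + ρ_c/(ρ_m − ρ_c)) = Δ, i.e. h = Δ (ρ_m − ρ_c)/ρ_m.
h = 18.9 km × 0.69/3.34 = 3.9 km.

3.9 km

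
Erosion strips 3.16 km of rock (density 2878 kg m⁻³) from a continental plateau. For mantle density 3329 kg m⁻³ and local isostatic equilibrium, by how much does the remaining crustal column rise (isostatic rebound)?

2.73 km

Unloading: uplift u = e ρ_c/ρ_m = 3.16 km × 2878/3329 = 2.73 km.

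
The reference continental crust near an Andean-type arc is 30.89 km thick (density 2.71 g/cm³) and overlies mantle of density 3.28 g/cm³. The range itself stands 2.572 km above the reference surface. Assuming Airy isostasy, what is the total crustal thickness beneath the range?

45.7 km

Root depth r = h ρ_c / (ρ_m − ρ_c) = 2.572 km × 2.71 / 0.57 = 12.23 km.
Total thickness = T + h + r = 30.89 km + 2.572 km + 12.23 km = 45.7 km.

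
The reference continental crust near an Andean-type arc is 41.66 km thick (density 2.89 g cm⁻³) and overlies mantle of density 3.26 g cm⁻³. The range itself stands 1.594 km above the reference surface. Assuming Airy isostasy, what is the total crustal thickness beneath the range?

Root depth r = h ρ_c / (ρ_m − ρ_c) = 1.594 km × 2.89 / 0.37 = 12.45 km.
Total thickness = T + h + r = 41.66 km + 1.594 km + 12.45 km = 55.7 km.

55.7 km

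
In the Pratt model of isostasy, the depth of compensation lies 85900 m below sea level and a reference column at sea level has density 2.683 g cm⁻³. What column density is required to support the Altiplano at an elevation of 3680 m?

2.57 g cm⁻³

Pratt balance: ρ_ref D = ρ (D + h).
ρ = ρ_ref D/(D + h) = 2.683 × 85900 m/(85900 m + 3680 m) = 2.57 g cm⁻³.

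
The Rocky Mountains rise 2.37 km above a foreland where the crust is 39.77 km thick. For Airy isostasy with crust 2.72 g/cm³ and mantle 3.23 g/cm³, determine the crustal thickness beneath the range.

Root depth r = h ρ_c / (ρ_m − ρ_c) = 2.37 km × 2.72 / 0.51 = 12.64 km.
Total thickness = T + h + r = 39.77 km + 2.37 km + 12.64 km = 54.8 km.

54.8 km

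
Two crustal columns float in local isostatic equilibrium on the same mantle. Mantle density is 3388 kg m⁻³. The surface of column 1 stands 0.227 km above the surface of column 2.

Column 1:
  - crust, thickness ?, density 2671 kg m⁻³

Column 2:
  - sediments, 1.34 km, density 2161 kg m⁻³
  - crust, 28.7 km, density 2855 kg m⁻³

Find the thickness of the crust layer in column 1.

24.7 km

Take the compensation level at the base of the deeper column (depth z_c below the surface of column 1) and equate Σ ρ_i t_i down to z_c; mantle fills any gap and the z_c terms cancel.
Column 1: x×2671 + (z_c − 0 − x)×3388
Column 2: 0.227×0 + 1.34×2161 + 28.7×2855 + (z_c − 0.227 − 30.04)×3388
The z_c×3388 term appears on both sides and cancels. Collect the known terms of each column as K = Σ(ρt)_known − 3388 × (depth of known layers): K_1 = 0 − 3388×0 = 0; K_2 = 84834.24 − 3388×(0.227 + 30.04) = −17710.356.
Balance: K_1 − x×(3388 − 2671) = K_2, so x = (K_1 − K_2)/(3388 − 2671) = 17710.4/717 = 24.7 km.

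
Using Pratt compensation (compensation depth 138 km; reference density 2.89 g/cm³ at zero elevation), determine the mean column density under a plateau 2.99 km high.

2.83 g/cm³

Pratt balance: ρ_ref D = ρ (D + h).
ρ = ρ_ref D/(D + h) = 2.89 × 138 km/(138 km + 2.99 km) = 2.83 g/cm³.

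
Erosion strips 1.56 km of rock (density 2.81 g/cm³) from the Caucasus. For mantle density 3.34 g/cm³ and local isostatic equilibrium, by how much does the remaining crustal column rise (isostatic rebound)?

1.31 km

Unloading: uplift u = e ρ_c/ρ_m = 1.56 km × 2.81/3.34 = 1.31 km.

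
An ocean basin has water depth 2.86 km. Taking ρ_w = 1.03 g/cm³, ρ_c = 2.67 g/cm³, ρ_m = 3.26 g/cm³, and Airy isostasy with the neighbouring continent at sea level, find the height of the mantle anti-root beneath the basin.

7.95 km

For local isostatic compensation: replacing crust with seawater at the top is compensated by replacing crust with mantle at the base: d (ρ_c − ρ_w) = a (ρ_m − ρ_c).
a = d (ρ_c − ρ_w)/(ρ_m − ρ_c) = 2.86 km × 1.64/0.59 = 7.95 km.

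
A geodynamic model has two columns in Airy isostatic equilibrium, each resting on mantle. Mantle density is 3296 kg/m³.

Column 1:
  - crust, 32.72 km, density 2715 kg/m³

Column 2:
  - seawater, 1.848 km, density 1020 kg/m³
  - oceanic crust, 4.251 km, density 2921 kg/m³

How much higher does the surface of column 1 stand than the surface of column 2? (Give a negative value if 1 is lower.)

For any compensation level in the mantle, the mantle terms cancel and isostasy reduces to e = (Σt_1 − Σt_2) − (Σ(ρt)_1 − Σ(ρt)_2) / ρ_m.
Σt_1 = 32.72 km; Σt_2 = 6.099 km; Σ(ρt)_1 = 88834.8; Σ(ρt)_2 = 14302.131 (in km·kg/m³).
e = (32.72 − 6.099) − (88834.8 − 14302.131) / 3296 = 4.01 km.

4.01 km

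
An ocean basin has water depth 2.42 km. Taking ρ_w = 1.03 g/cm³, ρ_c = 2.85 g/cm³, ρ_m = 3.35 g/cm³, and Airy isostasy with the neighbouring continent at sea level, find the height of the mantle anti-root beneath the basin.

For local isostatic compensation: replacing crust with seawater at the top is compensated by replacing crust with mantle at the base: d (ρ_c − ρ_w) = a (ρ_m − ρ_c).
a = d (ρ_c − ρ_w)/(ρ_m − ρ_c) = 2.42 km × 1.82/0.5 = 8.81 km.

8.81 km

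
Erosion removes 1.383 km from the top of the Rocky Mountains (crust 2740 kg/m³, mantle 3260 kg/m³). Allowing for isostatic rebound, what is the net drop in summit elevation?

0.221 km

Rebound u = e ρ_c/ρ_m = 1.383 km × 2740/3260 = 1.162 km.
Net surface drop = e − u = 1.383 km − 1.162 km = e (ρ_m − ρ_c)/ρ_m = 0.221 km.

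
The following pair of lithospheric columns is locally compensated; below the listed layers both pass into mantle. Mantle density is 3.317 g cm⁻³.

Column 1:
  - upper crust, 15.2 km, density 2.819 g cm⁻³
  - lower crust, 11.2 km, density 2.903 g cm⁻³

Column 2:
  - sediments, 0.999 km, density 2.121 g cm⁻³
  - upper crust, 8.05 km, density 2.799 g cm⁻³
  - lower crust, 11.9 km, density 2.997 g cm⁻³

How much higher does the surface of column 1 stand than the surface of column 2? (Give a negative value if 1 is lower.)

For any compensation level in the mantle, the mantle terms cancel and isostasy reduces to e = (Σt_1 − Σt_2) − (Σ(ρt)_1 − Σ(ρt)_2) / ρ_m.
Σt_1 = 26.4 km; Σt_2 = 20.949 km; Σ(ρt)_1 = 75.3624; Σ(ρt)_2 = 60.315129 (in km·g cm⁻³).
e = (26.4 − 20.949) − (75.3624 − 60.315129) / 3.317 = 0.915 km.

0.915 km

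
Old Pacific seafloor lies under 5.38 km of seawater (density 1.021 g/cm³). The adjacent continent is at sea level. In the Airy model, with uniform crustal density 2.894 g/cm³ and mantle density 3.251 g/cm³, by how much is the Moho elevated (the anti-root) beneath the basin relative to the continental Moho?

28.2 km

In Airy isostatic equilibrium: replacing crust with seawater at the top is compensated by replacing crust with mantle at the base: d (ρ_c − ρ_w) = a (ρ_m − ρ_c).
a = d (ρ_c − ρ_w)/(ρ_m − ρ_c) = 5.38 km × 1.873/0.357 = 28.2 km.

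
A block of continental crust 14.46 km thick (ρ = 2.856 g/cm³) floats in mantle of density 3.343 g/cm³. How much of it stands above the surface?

Floating equilibrium: submerged depth d = t ρ_obj/ρ_fluid = 14.46 km × 2.856/3.343 = 12.35 km.
Freeboard = t − d = 14.46 km − 12.35 km = 2.11 km.

2.11 km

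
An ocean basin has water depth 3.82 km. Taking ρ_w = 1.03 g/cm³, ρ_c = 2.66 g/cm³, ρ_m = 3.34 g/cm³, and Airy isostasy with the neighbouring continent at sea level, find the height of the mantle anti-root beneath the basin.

9.16 km

Isostatic balance requires: replacing crust with seawater at the top is compensated by replacing crust with mantle at the base: d (ρ_c − ρ_w) = a (ρ_m − ρ_c).
a = d (ρ_c − ρ_w)/(ρ_m − ρ_c) = 3.82 km × 1.63/0.68 = 9.16 km.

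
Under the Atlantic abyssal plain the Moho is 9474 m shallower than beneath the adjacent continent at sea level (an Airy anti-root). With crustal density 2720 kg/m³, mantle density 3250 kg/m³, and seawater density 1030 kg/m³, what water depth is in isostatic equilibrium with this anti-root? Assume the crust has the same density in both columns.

Replacing a thickness d of crust by seawater at the top must be balanced by replacing crust with mantle at the base: d (ρ_c − ρ_w) = a (ρ_m − ρ_c).
d = a (ρ_m − ρ_c)/(ρ_c − ρ_w) = 9474 m × 530/1690 = 2970 m.

2970 m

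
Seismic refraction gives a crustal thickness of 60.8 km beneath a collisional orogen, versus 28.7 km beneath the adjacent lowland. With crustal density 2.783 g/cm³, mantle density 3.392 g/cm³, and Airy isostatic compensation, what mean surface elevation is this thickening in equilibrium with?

Excess crust Δ = 60.8 km − 28.7 km = 32.1 km, split between elevation h and root r with h + r = Δ.
Airy balance ρ_c h = (ρ_m − ρ_c) r gives r = h ρ_c/(ρ_m − ρ_c), so h (1 + ρ_c/(ρ_m − ρ_c)) = Δ, i.e. h = Δ (ρ_m − ρ_c)/ρ_m.
h = 32.1 km × 0.609/3.392 = 5.76 km.

5.76 km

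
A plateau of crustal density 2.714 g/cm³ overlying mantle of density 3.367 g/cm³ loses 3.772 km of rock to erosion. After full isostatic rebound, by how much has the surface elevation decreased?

0.732 km

Rebound u = e ρ_c/ρ_m = 3.772 km × 2.714/3.367 = 3.04 km.
Net surface drop = e − u = 3.772 km − 3.04 km = e (ρ_m − ρ_c)/ρ_m = 0.732 km.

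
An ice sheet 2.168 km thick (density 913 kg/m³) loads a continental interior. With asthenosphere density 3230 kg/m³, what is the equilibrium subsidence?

For local isostatic compensation: the ice load ρ_ice t is balanced by mantle displaced below, ρ_m s.
s = t ρ_ice / ρ_m = 2.168 km × 913/3230 = 0.613 km.

0.613 km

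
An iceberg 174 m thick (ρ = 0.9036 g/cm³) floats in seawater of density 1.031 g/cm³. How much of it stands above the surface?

Floating equilibrium: submerged depth d = t ρ_obj/ρ_fluid = 174 m × 0.9036/1.031 = 152.5 m.
Freeboard = t − d = 174 m − 152.5 m = 21.5 m.

21.5 m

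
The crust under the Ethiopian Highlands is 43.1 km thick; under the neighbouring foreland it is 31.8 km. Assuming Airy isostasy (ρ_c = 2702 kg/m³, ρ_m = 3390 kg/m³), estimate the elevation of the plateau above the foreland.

Excess crust Δ = 43.1 km − 31.8 km = 11.3 km, split between elevation h and root r with h + r = Δ.
Airy balance ρ_c h = (ρ_m − ρ_c) r gives r = h ρ_c/(ρ_m − ρ_c), so h (1 + ρ_c/(ρ_m − ρ_c)) = Δ, i.e. h = Δ (ρ_m − ρ_c)/ρ_m.
h = 11.3 km × 688/3390 = 2.29 km.

2.29 km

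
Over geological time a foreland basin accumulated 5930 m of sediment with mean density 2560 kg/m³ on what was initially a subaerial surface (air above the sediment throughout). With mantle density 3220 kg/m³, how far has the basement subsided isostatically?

Subaerial load: s = t ρ_sed / ρ_m = 5930 m × 2560/3220 = 4710 m.

4710 m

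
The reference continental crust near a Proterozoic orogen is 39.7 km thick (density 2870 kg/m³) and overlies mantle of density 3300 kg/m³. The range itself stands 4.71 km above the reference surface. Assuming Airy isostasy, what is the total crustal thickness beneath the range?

75.8 km

Root depth r = h ρ_c / (ρ_m − ρ_c) = 4.71 km × 2870 / 430 = 31.44 km.
Total thickness = T + h + r = 39.7 km + 4.71 km + 31.44 km = 75.8 km.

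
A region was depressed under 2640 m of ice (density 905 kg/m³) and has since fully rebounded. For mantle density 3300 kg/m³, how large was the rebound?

Removing the load lets mantle flow back in; uplift u satisfies ρ_ice t = ρ_m u.
u = t ρ_ice/ρ_m = 2640 m × 905/3300 = 724 m.

724 m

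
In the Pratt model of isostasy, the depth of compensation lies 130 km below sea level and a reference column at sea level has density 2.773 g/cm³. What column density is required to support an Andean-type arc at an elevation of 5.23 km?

Pratt balance: ρ_ref D = ρ (D + h).
ρ = ρ_ref D/(D + h) = 2.773 × 130 km/(130 km + 5.23 km) = 2.67 g/cm³.

2.67 g/cm³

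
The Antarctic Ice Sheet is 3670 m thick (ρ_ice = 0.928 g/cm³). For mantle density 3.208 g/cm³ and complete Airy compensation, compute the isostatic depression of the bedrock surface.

Balancing pressure at the compensation depth: the ice load ρ_ice t is balanced by mantle displaced below, ρ_m s.
s = t ρ_ice / ρ_m = 3670 m × 0.928/3.208 = 1060 m.

1060 m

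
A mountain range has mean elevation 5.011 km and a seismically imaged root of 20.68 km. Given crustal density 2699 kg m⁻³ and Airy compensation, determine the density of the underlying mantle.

Airy balance: ρ_c h = (ρ_m − ρ_c) r → ρ_m = ρ_c (1 + h/r).
ρ_m = 2699 × (1 + 5.011 km/20.68 km) = 3350 kg m⁻³.

3350 kg m⁻³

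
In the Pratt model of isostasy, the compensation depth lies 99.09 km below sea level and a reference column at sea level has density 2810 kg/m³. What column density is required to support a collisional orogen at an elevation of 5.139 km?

Pratt balance: ρ_ref D = ρ (D + h).
ρ = ρ_ref D/(D + h) = 2810 × 99.09 km/(99.09 km + 5.139 km) = 2670 kg/m³.

2670 kg/m³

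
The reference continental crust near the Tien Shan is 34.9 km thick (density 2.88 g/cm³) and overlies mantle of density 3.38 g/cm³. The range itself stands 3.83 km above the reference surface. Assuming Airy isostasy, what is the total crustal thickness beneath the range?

Root depth r = h ρ_c / (ρ_m − ρ_c) = 3.83 km × 2.88 / 0.5 = 22.06 km.
Total thickness = T + h + r = 34.9 km + 3.83 km + 22.06 km = 60.8 km.

60.8 km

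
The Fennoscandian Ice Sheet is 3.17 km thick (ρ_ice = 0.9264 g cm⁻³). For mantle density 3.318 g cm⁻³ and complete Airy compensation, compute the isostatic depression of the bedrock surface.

By Archimedes' principle applied to the lithosphere: the ice load ρ_ice t is balanced by mantle displaced below, ρ_m s.
s = t ρ_ice / ρ_m = 3.17 km × 0.9264/3.318 = 0.885 km.

0.885 km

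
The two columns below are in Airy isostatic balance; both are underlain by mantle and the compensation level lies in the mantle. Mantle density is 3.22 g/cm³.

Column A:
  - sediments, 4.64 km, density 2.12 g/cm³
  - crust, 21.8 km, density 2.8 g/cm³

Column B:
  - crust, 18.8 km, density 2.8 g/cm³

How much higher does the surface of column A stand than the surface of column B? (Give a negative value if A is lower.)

For any compensation level in the mantle, the mantle terms cancel and isostasy reduces to e = (Σt_A − Σt_B) − (Σ(ρt)_A − Σ(ρt)_B) / ρ_m.
Σt_A = 26.44 km; Σt_B = 18.8 km; Σ(ρt)_A = 70.8768; Σ(ρt)_B = 52.64 (in km·g/cm³).
e = (26.44 − 18.8) − (70.8768 − 52.64) / 3.22 = 1.98 km.

1.98 km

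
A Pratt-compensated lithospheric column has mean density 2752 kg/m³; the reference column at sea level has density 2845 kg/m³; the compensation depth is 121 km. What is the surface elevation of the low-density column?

4.09 km

ρ_ref D = ρ (D + h) → h = D (ρ_ref − ρ)/ρ.
h = 121 km × (2845 − 2752)/2752 = 4.09 km.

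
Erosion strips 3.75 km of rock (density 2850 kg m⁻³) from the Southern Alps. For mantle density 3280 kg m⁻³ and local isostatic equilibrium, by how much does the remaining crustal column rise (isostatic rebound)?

3.26 km

Unloading: uplift u = e ρ_c/ρ_m = 3.75 km × 2850/3280 = 3.26 km.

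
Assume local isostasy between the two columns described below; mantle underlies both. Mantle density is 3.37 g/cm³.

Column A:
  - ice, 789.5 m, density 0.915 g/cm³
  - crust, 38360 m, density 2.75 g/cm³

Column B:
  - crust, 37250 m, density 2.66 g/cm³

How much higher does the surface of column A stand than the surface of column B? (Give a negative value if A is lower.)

For any compensation level in the mantle, the mantle terms cancel and isostasy reduces to e = (Σt_A − Σt_B) − (Σ(ρt)_A − Σ(ρt)_B) / ρ_m.
Σt_A = 39149.5 m; Σt_B = 37250 m; Σ(ρt)_A = 106212.393; Σ(ρt)_B = 99085 (in m·g/cm³).
e = (39149.5 − 37250) − (106212.393 − 99085) / 3.37 = −215 m.

−215 m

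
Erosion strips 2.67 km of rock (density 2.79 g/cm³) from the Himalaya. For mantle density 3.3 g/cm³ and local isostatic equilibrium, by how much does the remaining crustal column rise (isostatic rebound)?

2.26 km

Unloading: uplift u = e ρ_c/ρ_m = 2.67 km × 2.79/3.3 = 2.26 km.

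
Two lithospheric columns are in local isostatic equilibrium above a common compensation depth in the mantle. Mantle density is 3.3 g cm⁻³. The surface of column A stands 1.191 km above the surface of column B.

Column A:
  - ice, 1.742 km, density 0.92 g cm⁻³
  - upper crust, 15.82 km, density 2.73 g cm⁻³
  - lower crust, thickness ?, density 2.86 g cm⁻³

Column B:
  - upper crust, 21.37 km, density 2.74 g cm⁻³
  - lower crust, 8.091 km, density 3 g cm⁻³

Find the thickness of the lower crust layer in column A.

Take the compensation level at the base of the deeper column (depth z_c below the surface of column A) and equate Σ ρ_i t_i down to z_c; mantle fills any gap and the z_c terms cancel.
Column A: 1.742×0.92 + 15.82×2.73 + x×2.86 + (z_c − 17.562 − x)×3.3
Column B: 1.191×0 + 21.37×2.74 + 8.091×3 + (z_c − 1.191 − 29.461)×3.3
The z_c×3.3 term appears on both sides and cancels. Collect the known terms of each column as K = Σ(ρt)_known − 3.3 × (depth of known layers): K_A = 44.79124 − 3.3×17.562 = −13.16336; K_B = 82.8268 − 3.3×(1.191 + 29.461) = −18.3248.
Balance: K_A − x×(3.3 − 2.86) = K_B, so x = (K_A − K_B)/(3.3 − 2.86) = 5.16144/0.44 = 11.7 km.

11.7 km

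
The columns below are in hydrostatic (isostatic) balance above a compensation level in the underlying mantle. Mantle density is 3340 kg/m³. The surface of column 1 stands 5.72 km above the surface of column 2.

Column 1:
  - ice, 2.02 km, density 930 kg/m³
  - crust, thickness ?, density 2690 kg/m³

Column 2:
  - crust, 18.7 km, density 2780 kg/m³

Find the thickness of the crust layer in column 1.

Take the compensation level at the base of the deeper column (depth z_c below the surface of column 1) and equate Σ ρ_i t_i down to z_c; mantle fills any gap and the z_c terms cancel.
Column 1: 2.02×930 + x×2690 + (z_c − 2.02 − x)×3340
Column 2: 5.72×0 + 18.7×2780 + (z_c − 5.72 − 18.7)×3340
The z_c×3340 term appears on both sides and cancels. Collect the known terms of each column as K = Σ(ρt)_known − 3340 × (depth of known layers): K_1 = 1878.6 − 3340×2.02 = −4868.2; K_2 = 51986 − 3340×(5.72 + 18.7) = −29576.8.
Balance: K_1 − x×(3340 − 2690) = K_2, so x = (K_1 − K_2)/(3340 − 2690) = 24708.6/650 = 38 km.

38 km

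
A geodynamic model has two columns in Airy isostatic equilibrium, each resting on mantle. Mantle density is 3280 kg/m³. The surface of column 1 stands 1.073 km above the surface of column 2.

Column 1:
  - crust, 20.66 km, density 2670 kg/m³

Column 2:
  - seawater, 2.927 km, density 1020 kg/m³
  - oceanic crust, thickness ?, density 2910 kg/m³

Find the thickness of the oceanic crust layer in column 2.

Take the compensation level at the base of the deeper column (depth z_c below the surface of column 1) and equate Σ ρ_i t_i down to z_c; mantle fills any gap and the z_c terms cancel.
Column 1: 20.66×2670 + (z_c − 20.66)×3280
Column 2: 1.073×0 + 2.927×1020 + x×2910 + (z_c − 1.073 − 2.927 − x)×3280
The z_c×3280 term appears on both sides and cancels. Collect the known terms of each column as K = Σ(ρt)_known − 3280 × (depth of known layers): K_1 = 55162.2 − 3280×20.66 = −12602.6; K_2 = 2985.54 − 3280×(1.073 + 2.927) = −10134.46.
Balance: K_1 = K_2 − x×(3280 − 2910), so x = (K_2 − K_1)/(3280 − 2910) = 2468.14/370 = 6.67 km.

6.67 km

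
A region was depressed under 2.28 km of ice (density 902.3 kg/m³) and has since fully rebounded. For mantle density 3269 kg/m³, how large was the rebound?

0.629 km

Removing the load lets mantle flow back in; uplift u satisfies ρ_ice t = ρ_m u.
u = t ρ_ice/ρ_m = 2.28 km × 902.3/3269 = 0.629 km.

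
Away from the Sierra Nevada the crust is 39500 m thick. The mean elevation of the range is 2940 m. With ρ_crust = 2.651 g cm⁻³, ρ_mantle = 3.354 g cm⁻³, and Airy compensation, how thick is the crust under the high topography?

Root depth r = h ρ_c / (ρ_m − ρ_c) = 2940 m × 2.651 / 0.703 = 11090 m.
Total thickness = T + h + r = 39500 m + 2940 m + 11090 m = 53500 m.

53500 m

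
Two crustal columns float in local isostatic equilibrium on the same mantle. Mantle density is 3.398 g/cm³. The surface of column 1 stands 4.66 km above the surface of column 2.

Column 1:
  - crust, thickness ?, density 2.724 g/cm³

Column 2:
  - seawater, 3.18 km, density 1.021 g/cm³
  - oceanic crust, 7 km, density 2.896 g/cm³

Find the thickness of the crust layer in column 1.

39.9 km

Take the compensation level at the base of the deeper column (depth z_c below the surface of column 1) and equate Σ ρ_i t_i down to z_c; mantle fills any gap and the z_c terms cancel.
Column 1: x×2.724 + (z_c − 0 − x)×3.398
Column 2: 4.66×0 + 3.18×1.021 + 7×2.896 + (z_c − 4.66 − 10.18)×3.398
The z_c×3.398 term appears on both sides and cancels. Collect the known terms of each column as K = Σ(ρt)_known − 3.398 × (depth of known layers): K_1 = 0 − 3.398×0 = 0; K_2 = 23.51878 − 3.398×(4.66 + 10.18) = −26.90754.
Balance: K_1 − x×(3.398 − 2.724) = K_2, so x = (K_1 − K_2)/(3.398 − 2.724) = 26.9075/0.674 = 39.9 km.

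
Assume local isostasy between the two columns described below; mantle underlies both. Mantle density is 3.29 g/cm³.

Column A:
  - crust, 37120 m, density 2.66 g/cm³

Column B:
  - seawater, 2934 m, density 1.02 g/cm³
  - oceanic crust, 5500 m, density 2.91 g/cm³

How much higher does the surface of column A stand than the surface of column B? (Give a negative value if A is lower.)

4450 m

For any compensation level in the mantle, the mantle terms cancel and isostasy reduces to e = (Σt_A − Σt_B) − (Σ(ρt)_A − Σ(ρt)_B) / ρ_m.
Σt_A = 37120 m; Σt_B = 8434 m; Σ(ρt)_A = 98739.2; Σ(ρt)_B = 18997.68 (in m·g/cm³).
e = (37120 − 8434) − (98739.2 − 18997.68) / 3.29 = 4450 m.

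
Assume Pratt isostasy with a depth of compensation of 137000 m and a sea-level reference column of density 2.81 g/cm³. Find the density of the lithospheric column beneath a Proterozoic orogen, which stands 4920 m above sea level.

Pratt balance: ρ_ref D = ρ (D + h).
ρ = ρ_ref D/(D + h) = 2.81 × 137000 m/(137000 m + 4920 m) = 2.71 g/cm³.

2.71 g/cm³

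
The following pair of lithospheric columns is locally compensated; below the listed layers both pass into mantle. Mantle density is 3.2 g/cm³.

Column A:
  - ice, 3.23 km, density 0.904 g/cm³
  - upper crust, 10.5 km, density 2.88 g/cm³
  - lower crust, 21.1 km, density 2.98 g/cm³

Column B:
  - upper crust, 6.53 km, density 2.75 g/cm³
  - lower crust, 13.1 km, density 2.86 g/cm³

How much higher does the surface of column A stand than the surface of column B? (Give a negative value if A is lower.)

For any compensation level in the mantle, the mantle terms cancel and isostasy reduces to e = (Σt_A − Σt_B) − (Σ(ρt)_A − Σ(ρt)_B) / ρ_m.
Σt_A = 34.83 km; Σt_B = 19.63 km; Σ(ρt)_A = 96.03792; Σ(ρt)_B = 55.4235 (in km·g/cm³).
e = (34.83 − 19.63) − (96.03792 − 55.4235) / 3.2 = 2.51 km.

2.51 km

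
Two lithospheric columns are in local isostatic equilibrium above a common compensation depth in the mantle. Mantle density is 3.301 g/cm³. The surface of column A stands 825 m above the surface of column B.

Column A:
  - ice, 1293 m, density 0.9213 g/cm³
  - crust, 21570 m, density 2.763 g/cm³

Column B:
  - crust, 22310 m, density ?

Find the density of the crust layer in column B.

Take the compensation level at the base of the deeper column (depth z_c below the surface of column A) and equate Σ ρ_i t_i down to z_c; mantle fills any gap and the z_c terms cancel.
Column A: 1293×0.9213 + 21570×2.763 + (z_c − 22863)×3.301
Column B: 825×0 + 22310×ρ + (z_c − 825 − 22310)×3.301
The z_c×3.301 term appears on both sides and cancels. Collect the known terms of each column as K = Σ(ρt)_known − 3.301 × (depth of known layers): K_A = 60789.1509 − 3.301×22863 = −14681.6121; K_B = 0 − 3.301×(825 + 22310) = −76368.635.
Balance: K_A = K_B + 22310×ρ, so ρ = (K_A − K_B)/22310 = 61687/22310 = 2.76 g/cm³.

2.76 g/cm³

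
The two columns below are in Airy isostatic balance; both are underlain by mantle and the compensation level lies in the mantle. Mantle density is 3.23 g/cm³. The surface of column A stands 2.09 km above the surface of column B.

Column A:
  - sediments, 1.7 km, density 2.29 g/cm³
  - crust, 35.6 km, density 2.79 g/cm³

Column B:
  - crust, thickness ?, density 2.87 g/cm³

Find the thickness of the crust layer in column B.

Take the compensation level at the base of the deeper column (depth z_c below the surface of column A) and equate Σ ρ_i t_i down to z_c; mantle fills any gap and the z_c terms cancel.
Column A: 1.7×2.29 + 35.6×2.79 + (z_c − 37.3)×3.23
Column B: 2.09×0 + x×2.87 + (z_c − 2.09 − 0 − x)×3.23
The z_c×3.23 term appears on both sides and cancels. Collect the known terms of each column as K = Σ(ρt)_known − 3.23 × (depth of known layers): K_A = 103.217 − 3.23×37.3 = −17.262; K_B = 0 − 3.23×(2.09 + 0) = −6.7507.
Balance: K_A = K_B − x×(3.23 − 2.87), so x = (K_B − K_A)/(3.23 − 2.87) = 10.5113/0.36 = 29.2 km.

29.2 km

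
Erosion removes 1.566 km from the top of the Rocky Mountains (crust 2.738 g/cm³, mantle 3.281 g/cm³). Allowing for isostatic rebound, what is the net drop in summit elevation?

Rebound u = e ρ_c/ρ_m = 1.566 km × 2.738/3.281 = 1.307 km.
Net surface drop = e − u = 1.566 km − 1.307 km = e (ρ_m − ρ_c)/ρ_m = 0.259 km.

0.259 km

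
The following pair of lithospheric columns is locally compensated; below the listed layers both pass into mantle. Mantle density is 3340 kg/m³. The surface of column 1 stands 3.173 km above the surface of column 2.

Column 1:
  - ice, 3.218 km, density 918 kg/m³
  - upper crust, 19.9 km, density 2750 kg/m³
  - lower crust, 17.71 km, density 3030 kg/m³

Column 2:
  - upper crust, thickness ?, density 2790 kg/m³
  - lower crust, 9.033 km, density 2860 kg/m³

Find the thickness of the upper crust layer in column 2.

18.3 km

Take the compensation level at the base of the deeper column (depth z_c below the surface of column 1) and equate Σ ρ_i t_i down to z_c; mantle fills any gap and the z_c terms cancel.
Column 1: 3.218×918 + 19.9×2750 + 17.71×3030 + (z_c − 40.828)×3340
Column 2: 3.173×0 + x×2790 + 9.033×2860 + (z_c − 3.173 − 9.033 − x)×3340
The z_c×3340 term appears on both sides and cancels. Collect the known terms of each column as K = Σ(ρt)_known − 3340 × (depth of known layers): K_1 = 111340.424 − 3340×40.828 = −25025.096; K_2 = 25834.38 − 3340×(3.173 + 9.033) = −14933.66.
Balance: K_1 = K_2 − x×(3340 − 2790), so x = (K_2 − K_1)/(3340 − 2790) = 10091.4/550 = 18.3 km.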